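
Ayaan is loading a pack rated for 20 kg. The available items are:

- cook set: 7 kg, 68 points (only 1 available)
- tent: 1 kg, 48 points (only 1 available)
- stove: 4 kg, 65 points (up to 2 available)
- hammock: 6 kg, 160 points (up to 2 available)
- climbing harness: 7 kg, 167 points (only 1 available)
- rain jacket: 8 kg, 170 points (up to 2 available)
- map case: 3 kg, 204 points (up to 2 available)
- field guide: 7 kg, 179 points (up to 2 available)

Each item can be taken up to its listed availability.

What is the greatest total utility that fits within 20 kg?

By utility per kg: map case 68.00, tent 48.00, hammock 26.67, field guide 25.57 lead.
Greedy by ratio would take tent + 2×hammock + 2×map case: 19 kg used, total 776.
Replace hammock with field guide: the trade gains 19 net, giving 795 at 20 kg.

795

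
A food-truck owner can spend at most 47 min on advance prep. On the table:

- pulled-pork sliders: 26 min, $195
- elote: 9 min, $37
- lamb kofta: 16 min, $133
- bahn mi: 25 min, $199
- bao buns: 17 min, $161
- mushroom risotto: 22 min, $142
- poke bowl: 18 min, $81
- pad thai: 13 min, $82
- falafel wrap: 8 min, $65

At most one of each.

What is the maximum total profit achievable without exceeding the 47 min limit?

Ranking by ratio (profit/min): bao buns 9.47, lamb kofta 8.31, falafel wrap 8.12.
Taking the top-ratio dishes first gives lamb kofta + bao buns + falafel wrap for 359 (41 min).
Replace falafel wrap with pad thai: the trade gains 17 net, giving 376 at 46 min.

376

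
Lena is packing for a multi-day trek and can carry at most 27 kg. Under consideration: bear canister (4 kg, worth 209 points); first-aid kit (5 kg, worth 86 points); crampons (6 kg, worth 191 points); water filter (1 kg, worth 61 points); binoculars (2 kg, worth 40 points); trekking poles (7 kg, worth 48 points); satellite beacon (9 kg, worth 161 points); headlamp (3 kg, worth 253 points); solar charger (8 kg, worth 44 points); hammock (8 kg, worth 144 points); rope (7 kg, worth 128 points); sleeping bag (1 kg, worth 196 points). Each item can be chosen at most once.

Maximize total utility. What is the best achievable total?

Filling by ratio: bear canister + crampons + water filter + binoculars + headlamp + rope + sleeping bag for 1078, with 3 kg left unused.
Replace binoculars with first-aid kit: the trade gains 46 net, giving 1124 at 27 kg.
Next best is bear canister + crampons + water filter + binoculars + satellite beacon + headlamp + sleeping bag at 1111 (26 kg) — short by 13.

1124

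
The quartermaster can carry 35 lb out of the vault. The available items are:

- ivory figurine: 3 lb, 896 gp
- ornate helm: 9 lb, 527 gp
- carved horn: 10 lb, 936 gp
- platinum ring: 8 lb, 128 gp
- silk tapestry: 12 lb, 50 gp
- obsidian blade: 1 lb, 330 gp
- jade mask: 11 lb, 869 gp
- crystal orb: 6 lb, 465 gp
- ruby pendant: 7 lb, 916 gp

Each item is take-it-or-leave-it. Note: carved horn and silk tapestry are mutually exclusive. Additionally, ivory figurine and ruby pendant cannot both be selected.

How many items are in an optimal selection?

The maximum value within 35 lb is 3558.
For example ivory figurine + ornate helm + carved horn + obsidian blade + jade mask achieves it, using 34 lb.
Every optimal selection uses 5 items.

5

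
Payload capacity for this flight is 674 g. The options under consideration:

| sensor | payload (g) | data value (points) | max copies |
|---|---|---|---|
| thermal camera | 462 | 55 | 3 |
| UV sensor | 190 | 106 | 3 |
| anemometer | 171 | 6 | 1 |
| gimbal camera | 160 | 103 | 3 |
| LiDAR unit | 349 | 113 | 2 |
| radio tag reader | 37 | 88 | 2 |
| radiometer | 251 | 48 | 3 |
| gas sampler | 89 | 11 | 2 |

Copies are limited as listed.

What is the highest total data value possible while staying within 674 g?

Density check — radio tag reader 2.38, gimbal camera 0.64, UV sensor 0.56, LiDAR unit 0.32 are the best per g.
Taking the top-ratio sensors first gives 3×gimbal camera + 2×radio tag reader + gas sampler for 496 (643 g).
Dropping gimbal camera frees 160 g; slotting in UV sensor (190 g) lifts the total to 499 at 673 g.
Nothing else within 674 g beats 499.

499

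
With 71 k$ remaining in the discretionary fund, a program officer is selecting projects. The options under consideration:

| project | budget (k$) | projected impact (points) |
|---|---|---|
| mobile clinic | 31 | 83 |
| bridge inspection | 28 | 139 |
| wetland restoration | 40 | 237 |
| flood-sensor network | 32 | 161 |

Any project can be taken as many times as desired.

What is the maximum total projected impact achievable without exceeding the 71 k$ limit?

376

The ratio ordering already packs tightly: bridge inspection + wetland restoration, 68 k$, 376.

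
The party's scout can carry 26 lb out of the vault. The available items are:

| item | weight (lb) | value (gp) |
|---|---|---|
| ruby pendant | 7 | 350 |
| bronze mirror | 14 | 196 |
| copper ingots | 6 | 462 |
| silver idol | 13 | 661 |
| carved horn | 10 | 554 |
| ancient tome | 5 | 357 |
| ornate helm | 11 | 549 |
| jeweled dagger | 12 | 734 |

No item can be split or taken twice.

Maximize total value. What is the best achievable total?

Best packing: copper ingots + ancient tome + jeweled dagger — 23 lb, 1553 total.
The spare 3 lb is too small for any remaining item, and no exchange beats 1553.

1553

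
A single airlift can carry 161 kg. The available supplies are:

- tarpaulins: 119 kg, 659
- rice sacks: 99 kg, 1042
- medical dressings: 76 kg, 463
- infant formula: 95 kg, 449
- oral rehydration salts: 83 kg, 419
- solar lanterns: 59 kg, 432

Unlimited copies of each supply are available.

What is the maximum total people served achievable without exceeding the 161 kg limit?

1474

Ranking by ratio (people served/kg): rice sacks 10.53, solar lanterns 7.32, medical dressings 6.09, tarpaulins 5.54.
Best packing: rice sacks + solar lanterns — 158 kg, 1474 total.
No other feasible combination exceeds 1474.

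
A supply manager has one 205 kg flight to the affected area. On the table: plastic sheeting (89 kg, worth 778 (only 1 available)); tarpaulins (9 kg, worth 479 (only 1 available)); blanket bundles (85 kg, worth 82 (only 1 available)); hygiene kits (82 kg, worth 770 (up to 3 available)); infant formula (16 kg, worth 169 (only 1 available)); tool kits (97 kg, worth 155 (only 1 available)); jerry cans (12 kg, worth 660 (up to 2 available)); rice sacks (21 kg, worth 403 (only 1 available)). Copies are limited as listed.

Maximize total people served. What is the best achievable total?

3347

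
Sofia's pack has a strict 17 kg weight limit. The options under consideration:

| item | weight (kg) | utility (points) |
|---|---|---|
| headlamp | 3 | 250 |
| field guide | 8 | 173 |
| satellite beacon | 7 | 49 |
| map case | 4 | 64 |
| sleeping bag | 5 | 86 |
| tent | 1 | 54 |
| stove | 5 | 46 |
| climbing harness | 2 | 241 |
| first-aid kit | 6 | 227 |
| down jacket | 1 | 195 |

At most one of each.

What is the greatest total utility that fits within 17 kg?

1031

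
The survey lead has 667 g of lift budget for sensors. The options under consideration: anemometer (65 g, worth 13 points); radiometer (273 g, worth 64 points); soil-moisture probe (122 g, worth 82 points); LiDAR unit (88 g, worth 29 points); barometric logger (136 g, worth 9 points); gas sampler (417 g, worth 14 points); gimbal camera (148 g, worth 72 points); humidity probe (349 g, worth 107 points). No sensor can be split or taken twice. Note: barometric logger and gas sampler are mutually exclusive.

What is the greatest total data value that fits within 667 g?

261

A density-first pass picks radiometer + soil-moisture probe + LiDAR unit + gimbal camera — 247 at 631 g.
Dropping radiometer and LiDAR unit frees 361 g; slotting in humidity probe (349 g) lifts the total to 261 at 619 g.
No other feasible combination exceeds 261.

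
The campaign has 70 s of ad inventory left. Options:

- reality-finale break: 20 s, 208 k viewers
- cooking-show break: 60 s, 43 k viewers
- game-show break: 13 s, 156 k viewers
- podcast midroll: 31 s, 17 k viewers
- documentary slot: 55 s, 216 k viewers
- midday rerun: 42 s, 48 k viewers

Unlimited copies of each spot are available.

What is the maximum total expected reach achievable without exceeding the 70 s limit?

5×game-show break uses 65 of the 70 s and totals 780.
That's the maximum — no swap from here does better than 780.

780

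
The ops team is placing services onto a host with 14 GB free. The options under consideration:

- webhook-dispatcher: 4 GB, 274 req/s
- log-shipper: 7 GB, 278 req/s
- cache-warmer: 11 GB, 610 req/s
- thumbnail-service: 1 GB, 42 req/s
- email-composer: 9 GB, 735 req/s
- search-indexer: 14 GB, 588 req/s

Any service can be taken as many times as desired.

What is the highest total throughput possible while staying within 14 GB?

1051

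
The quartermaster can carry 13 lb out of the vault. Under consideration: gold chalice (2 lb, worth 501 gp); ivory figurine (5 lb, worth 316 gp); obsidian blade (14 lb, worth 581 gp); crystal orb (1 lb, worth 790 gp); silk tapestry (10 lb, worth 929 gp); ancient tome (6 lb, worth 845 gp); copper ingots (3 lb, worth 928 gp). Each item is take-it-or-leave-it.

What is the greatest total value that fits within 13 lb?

3064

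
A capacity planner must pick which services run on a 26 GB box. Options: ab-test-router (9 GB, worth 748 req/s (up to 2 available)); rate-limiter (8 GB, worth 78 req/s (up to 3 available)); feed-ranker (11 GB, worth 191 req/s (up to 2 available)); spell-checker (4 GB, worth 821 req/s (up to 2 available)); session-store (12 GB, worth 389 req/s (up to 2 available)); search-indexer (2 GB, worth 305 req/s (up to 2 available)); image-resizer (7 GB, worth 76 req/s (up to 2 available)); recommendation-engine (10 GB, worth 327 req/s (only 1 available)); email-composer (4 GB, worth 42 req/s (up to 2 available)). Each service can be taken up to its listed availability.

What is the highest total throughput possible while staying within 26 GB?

Greedy by ratio would take ab-test-router + 2×spell-checker + 2×search-indexer + email-composer: 25 GB used, total 3042.
The 8 GB tied up in 2×search-indexer and email-composer is better spent on ab-test-router — total rises to 3138 (26 GB).
Every other selection either busts 26 GB or exceeds an availability limit or fails to beat 3138.

3138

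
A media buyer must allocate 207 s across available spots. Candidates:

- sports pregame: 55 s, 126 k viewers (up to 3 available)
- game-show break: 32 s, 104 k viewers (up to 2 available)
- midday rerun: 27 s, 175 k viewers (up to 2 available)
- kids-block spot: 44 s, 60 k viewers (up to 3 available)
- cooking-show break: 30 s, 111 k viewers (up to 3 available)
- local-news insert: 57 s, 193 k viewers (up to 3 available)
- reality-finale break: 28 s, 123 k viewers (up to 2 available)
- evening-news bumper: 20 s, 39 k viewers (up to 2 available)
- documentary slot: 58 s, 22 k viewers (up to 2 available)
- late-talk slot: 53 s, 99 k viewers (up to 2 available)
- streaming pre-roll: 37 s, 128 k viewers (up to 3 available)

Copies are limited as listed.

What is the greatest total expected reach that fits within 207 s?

946

Greedy by ratio would take 2×midday rerun + 3×cooking-show break + 2×reality-finale break: 200 s used, total 929.
The 30 s tied up in cooking-show break is better spent on streaming pre-roll — total rises to 946 (207 s).
No other feasible combination exceeds 946.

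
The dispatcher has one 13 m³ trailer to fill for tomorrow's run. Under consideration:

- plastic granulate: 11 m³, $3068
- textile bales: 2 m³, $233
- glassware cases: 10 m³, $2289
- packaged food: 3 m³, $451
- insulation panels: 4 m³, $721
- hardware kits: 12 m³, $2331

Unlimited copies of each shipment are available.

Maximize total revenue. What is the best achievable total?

By revenue per m³: plastic granulate 278.91, glassware cases 228.90, hardware kits 194.25, insulation panels 180.25 lead.
Plastic granulate + textile bales uses 13 of the 13 m³ and totals 3301.
Every other selection either busts 13 m³ or fails to beat 3301.

3301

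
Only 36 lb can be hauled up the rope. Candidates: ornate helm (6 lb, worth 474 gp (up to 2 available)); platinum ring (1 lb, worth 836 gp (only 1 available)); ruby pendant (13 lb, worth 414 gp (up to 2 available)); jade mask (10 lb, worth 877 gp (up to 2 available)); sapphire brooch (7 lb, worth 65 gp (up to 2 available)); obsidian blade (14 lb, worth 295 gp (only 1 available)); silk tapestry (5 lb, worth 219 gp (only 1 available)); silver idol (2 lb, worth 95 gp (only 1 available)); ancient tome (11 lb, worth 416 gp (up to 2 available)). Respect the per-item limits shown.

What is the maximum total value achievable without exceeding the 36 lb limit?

By value per lb: platinum ring 836.00, jade mask 87.70, ornate helm 79.00, silver idol 47.50 lead.
Best packing: 2×ornate helm + platinum ring + 2×jade mask + silver idol — 35 lb, 3633 total.
Every other selection either busts 36 lb or exceeds an availability limit or fails to beat 3633.

3633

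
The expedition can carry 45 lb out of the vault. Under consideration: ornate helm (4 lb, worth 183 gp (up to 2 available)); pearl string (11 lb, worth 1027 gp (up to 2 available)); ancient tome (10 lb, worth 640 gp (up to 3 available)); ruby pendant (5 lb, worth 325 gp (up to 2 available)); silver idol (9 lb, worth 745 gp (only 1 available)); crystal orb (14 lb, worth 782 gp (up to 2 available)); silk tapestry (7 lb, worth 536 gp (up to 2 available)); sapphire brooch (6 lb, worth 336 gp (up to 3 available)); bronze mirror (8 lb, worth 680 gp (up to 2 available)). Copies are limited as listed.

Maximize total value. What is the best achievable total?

The ratio ordering already packs tightly: 2×pearl string + silk tapestry + 2×bronze mirror, 45 lb, 3950.

3950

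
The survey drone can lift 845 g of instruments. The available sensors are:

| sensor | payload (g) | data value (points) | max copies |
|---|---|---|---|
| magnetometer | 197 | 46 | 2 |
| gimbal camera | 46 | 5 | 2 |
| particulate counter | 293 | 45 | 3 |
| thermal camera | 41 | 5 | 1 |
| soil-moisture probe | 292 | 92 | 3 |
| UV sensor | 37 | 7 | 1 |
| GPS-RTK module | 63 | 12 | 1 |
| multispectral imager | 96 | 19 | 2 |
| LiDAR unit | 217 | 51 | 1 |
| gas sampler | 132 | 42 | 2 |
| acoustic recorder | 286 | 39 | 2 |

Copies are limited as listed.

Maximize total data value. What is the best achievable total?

245

Taking the top-ratio sensors first gives soil-moisture probe + GPS-RTK module + LiDAR unit + 2×gas sampler for 239 (836 g).
Using the slack differently, 2×soil-moisture probe + multispectral imager + gas sampler comes to 245 at 812 g.
Every other selection either busts 845 g or exceeds an availability limit or fails to beat 245.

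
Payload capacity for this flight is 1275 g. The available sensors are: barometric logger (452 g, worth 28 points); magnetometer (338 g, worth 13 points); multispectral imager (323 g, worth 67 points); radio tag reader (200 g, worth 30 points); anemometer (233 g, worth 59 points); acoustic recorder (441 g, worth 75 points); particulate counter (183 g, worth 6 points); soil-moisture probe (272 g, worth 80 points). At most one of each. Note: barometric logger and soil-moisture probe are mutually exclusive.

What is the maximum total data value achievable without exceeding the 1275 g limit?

281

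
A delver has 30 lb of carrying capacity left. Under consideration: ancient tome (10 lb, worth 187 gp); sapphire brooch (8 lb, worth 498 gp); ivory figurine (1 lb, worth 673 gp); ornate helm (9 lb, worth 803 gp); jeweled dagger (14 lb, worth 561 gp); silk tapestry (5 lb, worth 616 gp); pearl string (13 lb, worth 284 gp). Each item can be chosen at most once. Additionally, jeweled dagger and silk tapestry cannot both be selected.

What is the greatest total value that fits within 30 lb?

2590

Ranking by ratio (value/lb): ivory figurine 673.00, silk tapestry 123.20, ornate helm 89.22.
Sapphire brooch + ivory figurine + ornate helm + silk tapestry uses 23 of the 30 lb and totals 2590.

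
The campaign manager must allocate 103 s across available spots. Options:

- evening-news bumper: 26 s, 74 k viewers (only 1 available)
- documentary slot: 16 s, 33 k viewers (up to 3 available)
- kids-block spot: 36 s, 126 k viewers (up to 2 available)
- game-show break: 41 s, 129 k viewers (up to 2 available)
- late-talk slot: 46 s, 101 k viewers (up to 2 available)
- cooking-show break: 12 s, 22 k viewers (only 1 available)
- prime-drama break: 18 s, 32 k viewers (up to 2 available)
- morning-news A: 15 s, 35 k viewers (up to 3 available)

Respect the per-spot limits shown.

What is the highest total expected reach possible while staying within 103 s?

By expected reach per s: kids-block spot 3.50, game-show break 3.15, evening-news bumper 2.85 lead.
The ratio heuristic lands on evening-news bumper + 2×kids-block spot (326) but leaves 5 s idle.
Replace kids-block spot with game-show break: the trade gains 3 net, giving 329 at 103 s.
Nothing else within 103 s beats 329.

329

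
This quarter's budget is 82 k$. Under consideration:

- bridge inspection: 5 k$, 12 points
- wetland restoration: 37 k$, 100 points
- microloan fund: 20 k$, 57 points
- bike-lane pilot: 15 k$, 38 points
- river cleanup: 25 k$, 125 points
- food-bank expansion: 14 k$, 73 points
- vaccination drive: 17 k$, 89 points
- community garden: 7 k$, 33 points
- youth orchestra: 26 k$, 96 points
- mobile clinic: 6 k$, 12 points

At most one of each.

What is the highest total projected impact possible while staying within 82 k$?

383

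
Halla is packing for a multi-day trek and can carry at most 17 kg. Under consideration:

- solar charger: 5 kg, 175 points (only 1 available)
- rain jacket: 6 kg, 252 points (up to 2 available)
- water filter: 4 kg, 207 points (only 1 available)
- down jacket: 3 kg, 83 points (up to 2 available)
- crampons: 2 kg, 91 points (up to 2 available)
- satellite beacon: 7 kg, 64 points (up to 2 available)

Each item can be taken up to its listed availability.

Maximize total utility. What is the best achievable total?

Greedy by ratio would take rain jacket + water filter + down jacket + 2×crampons: 17 kg used, total 724.
The 5 kg tied up in down jacket and crampons is better spent on solar charger — total rises to 725 (17 kg).
That's the maximum — no swap from here does better than 725.

725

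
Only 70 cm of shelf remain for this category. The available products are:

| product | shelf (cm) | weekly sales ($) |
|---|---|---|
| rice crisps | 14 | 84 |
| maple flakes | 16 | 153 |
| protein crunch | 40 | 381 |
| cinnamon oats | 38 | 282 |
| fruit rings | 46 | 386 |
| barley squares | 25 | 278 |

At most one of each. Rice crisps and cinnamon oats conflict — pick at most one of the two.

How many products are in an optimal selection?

The maximum weekly sales within 70 cm is 659.
protein crunch + barley squares hits 659 at 65 cm.
Every optimal selection uses 2 products.

2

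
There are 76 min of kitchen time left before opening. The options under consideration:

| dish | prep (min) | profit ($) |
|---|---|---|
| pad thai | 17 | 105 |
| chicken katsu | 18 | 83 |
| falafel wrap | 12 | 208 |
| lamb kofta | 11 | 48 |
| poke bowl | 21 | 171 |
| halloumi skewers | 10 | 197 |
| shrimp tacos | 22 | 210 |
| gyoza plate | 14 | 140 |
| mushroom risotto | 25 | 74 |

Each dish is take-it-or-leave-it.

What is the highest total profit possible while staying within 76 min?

By profit per min: halloumi skewers 19.70, falafel wrap 17.33, gyoza plate 10.00, shrimp tacos 9.55 lead.
Best packing: pad thai + falafel wrap + halloumi skewers + shrimp tacos + gyoza plate — 75 min, 860 total.
The spare 1 min is too small for any remaining dish, and no exchange beats 860.

860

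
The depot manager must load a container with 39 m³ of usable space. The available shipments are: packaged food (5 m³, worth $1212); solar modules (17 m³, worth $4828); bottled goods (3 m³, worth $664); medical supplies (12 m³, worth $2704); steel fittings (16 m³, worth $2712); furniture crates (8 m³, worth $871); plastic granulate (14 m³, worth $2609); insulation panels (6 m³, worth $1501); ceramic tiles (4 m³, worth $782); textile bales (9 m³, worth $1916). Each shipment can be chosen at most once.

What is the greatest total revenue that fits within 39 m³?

9815

By revenue per m³: solar modules 284.00, insulation panels 250.17, packaged food 242.40 lead.
The ratio heuristic lands on packaged food + solar modules + bottled goods + insulation panels + ceramic tiles (8987) but leaves 4 m³ idle.
Dropping packaged food and bottled goods frees 8 m³; slotting in medical supplies (12 m³) lifts the total to 9815 at 39 m³.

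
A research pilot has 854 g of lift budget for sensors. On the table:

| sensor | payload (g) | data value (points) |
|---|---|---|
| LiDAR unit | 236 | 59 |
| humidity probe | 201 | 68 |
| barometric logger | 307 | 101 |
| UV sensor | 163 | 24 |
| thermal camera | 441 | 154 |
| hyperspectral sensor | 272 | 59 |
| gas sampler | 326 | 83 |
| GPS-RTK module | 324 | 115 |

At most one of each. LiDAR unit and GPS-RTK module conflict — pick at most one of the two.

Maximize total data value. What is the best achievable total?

284

A density-first pass picks thermal camera + GPS-RTK module — 269 at 765 g.
Dropping thermal camera frees 441 g; slotting in humidity probe + barometric logger (508 g) lifts the total to 284 at 832 g.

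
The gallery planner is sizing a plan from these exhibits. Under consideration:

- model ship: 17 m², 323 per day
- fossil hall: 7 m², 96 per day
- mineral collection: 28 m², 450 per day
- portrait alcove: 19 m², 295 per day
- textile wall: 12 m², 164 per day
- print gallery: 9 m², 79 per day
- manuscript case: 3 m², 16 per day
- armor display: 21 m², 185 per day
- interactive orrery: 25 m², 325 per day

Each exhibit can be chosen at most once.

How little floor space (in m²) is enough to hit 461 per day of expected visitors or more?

29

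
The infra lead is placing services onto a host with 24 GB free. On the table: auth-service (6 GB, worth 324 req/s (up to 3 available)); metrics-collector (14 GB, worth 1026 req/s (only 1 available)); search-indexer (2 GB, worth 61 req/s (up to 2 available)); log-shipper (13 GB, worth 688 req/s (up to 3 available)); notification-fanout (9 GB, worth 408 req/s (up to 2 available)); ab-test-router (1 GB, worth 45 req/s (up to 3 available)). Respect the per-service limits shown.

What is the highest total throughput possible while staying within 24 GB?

1501

Taking the top-ratio services first gives auth-service + metrics-collector + 3×ab-test-router for 1485 (23 GB).
The 1 GB tied up in ab-test-router is better spent on search-indexer — total rises to 1501 (24 GB).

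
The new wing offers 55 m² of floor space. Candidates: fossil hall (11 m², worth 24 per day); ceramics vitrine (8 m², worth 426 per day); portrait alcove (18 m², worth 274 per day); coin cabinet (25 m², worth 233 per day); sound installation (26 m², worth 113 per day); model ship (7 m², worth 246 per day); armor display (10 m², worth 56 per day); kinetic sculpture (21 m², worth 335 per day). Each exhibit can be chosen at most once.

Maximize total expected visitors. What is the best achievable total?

Taking ceramics vitrine + portrait alcove + model ship + kinetic sculpture: 54 m² used, 1281 in expected visitors.
Runner-up ceramics vitrine + model ship + armor display + kinetic sculpture tops out at 1063.

1281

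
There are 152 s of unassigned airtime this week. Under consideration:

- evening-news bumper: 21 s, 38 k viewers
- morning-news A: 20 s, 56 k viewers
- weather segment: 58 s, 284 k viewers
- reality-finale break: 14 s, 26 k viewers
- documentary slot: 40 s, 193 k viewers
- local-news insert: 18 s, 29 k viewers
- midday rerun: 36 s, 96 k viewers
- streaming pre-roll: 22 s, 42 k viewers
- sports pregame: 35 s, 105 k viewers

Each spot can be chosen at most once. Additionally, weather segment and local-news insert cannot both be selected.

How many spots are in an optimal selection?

Best achievable expected reach is 608.
One optimal bundle: weather segment + reality-finale break + documentary slot + sports pregame (147 s).
Any selection reaching 608 contains exactly 4 spots.

4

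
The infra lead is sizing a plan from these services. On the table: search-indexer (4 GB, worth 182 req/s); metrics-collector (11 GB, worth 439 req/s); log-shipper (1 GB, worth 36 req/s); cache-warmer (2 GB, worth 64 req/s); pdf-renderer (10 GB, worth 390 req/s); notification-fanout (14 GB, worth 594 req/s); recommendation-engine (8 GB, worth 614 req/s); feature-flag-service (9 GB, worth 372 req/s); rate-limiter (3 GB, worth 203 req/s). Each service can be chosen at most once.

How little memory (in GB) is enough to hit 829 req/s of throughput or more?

Look for the lowest-memory combination reaching 829.
Taking log-shipper + recommendation-engine + rate-limiter gives 853 (≥ 829) for 12 GB.
Below 12 GB the best achievable stays under 829.

12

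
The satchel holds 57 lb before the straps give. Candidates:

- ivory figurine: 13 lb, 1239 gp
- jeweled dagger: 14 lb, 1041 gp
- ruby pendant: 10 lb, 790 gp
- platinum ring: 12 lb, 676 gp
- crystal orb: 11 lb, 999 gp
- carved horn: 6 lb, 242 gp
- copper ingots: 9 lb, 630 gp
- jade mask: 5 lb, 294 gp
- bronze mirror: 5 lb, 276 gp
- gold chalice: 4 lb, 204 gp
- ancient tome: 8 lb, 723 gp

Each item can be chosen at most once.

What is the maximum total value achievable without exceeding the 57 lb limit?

Ivory figurine + jeweled dagger + ruby pendant + crystal orb + ancient tome uses 56 of the 57 lb and totals 4792.
The closest alternative, ivory figurine + jeweled dagger + ruby pendant + crystal orb + copper ingots, reaches only 4699.

4792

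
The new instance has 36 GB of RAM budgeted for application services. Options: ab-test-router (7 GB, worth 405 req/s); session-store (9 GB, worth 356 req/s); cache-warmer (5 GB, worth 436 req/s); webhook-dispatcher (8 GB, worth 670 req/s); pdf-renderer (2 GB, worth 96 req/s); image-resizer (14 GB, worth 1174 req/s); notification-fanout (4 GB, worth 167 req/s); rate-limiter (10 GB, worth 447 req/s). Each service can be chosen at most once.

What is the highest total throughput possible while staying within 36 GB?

Ranking by ratio (throughput/GB): cache-warmer 87.20, image-resizer 83.86, webhook-dispatcher 83.75, ab-test-router 57.86.
Ab-test-router + cache-warmer + webhook-dispatcher + pdf-renderer + image-resizer uses 36 of the 36 GB and totals 2781.
The closest alternative, ab-test-router + cache-warmer + webhook-dispatcher + image-resizer, reaches only 2685.

2781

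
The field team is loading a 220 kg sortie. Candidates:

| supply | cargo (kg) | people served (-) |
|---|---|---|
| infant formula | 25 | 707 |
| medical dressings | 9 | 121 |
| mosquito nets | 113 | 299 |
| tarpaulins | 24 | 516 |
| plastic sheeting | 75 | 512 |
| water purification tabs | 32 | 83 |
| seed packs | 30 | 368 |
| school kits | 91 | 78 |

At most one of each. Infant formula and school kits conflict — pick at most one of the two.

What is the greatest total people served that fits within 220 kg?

2307

By people served per kg: infant formula 28.28, tarpaulins 21.50, medical dressings 13.44, seed packs 12.27 lead.
Best packing: infant formula + medical dressings + tarpaulins + plastic sheeting + water purification tabs + seed packs — 195 kg, 2307 total.
An exhaustive check of the 256 subsets confirms 2307.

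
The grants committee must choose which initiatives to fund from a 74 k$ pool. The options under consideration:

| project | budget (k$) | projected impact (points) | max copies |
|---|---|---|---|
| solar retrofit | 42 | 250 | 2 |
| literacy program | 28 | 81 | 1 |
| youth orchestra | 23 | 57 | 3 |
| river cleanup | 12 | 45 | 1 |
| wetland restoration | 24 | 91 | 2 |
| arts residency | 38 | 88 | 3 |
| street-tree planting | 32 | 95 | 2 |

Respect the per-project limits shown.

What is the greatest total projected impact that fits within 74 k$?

345

Taking the top-ratio projects first gives solar retrofit + wetland restoration for 341 (66 k$).
Dropping wetland restoration frees 24 k$; slotting in street-tree planting (32 k$) lifts the total to 345 at 74 k$.
No other feasible combination exceeds 345.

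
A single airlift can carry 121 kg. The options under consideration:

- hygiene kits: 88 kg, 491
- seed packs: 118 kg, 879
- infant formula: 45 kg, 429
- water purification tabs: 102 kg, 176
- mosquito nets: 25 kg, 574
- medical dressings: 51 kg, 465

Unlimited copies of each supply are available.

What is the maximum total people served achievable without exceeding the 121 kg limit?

The ratio ordering already packs tightly: 4×mosquito nets, 100 kg, 2296.

2296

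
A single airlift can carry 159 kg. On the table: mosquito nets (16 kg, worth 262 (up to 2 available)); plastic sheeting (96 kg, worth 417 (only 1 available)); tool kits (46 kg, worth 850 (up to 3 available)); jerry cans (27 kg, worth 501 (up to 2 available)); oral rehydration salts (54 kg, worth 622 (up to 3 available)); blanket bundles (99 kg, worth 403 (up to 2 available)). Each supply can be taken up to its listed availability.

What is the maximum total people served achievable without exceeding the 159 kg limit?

2812

By people served per kg: jerry cans 18.56, tool kits 18.48, mosquito nets 16.38, oral rehydration salts 11.52 lead.
The ratio heuristic lands on 2×tool kits + 2×jerry cans (2702) but leaves 13 kg idle.
Dropping 2×jerry cans frees 54 kg; slotting in mosquito nets + tool kits (62 kg) lifts the total to 2812 at 154 kg.
That's the maximum — no swap from here does better than 2812.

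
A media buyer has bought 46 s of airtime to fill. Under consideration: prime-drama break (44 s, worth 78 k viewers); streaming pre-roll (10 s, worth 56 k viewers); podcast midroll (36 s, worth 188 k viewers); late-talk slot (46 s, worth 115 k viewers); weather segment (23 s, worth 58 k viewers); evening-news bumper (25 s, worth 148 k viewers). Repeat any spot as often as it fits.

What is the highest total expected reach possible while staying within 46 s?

Density check — evening-news bumper 5.92, streaming pre-roll 5.60, podcast midroll 5.22 are the best per s.
Best packing: 2×streaming pre-roll + evening-news bumper — 45 s, 260 total.
The spare 1 s is too small for any remaining spot, and no exchange beats 260.

260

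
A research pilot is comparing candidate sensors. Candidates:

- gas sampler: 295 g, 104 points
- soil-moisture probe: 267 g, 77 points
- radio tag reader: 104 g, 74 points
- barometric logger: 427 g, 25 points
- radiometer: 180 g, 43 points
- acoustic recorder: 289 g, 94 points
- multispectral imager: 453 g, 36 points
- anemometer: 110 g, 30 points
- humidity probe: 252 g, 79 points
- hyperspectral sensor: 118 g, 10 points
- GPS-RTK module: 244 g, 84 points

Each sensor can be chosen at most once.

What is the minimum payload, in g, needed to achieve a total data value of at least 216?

Look for the lowest-payload combination reaching 216.
gas sampler + radio tag reader + radiometer: 221 data value at 579 g.
Any bundle with less than 579 g falls short of 216.

579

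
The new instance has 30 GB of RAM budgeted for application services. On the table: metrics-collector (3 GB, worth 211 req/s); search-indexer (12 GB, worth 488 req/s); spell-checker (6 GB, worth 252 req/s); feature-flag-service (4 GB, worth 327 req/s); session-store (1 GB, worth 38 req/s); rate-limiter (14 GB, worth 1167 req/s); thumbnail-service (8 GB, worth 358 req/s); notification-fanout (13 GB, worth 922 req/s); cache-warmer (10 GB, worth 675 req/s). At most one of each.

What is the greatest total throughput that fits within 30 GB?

Greedy by ratio would take metrics-collector + feature-flag-service + session-store + rate-limiter + thumbnail-service: 30 GB used, total 2101.
Replace feature-flag-service and session-store and thumbnail-service with notification-fanout: the trade gains 199 net, giving 2300 at 30 GB.

2300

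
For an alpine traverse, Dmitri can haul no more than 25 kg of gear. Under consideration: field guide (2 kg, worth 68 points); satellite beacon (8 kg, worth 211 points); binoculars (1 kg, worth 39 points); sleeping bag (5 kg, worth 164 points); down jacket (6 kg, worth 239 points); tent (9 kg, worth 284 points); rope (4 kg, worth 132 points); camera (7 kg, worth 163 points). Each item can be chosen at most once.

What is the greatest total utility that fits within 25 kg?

A density-first pass picks field guide + binoculars + sleeping bag + down jacket + rope + camera — 805 at 25 kg.
The 9 kg tied up in field guide and camera is better spent on tent — total rises to 858 (25 kg).
The closest alternative, sleeping bag + down jacket + tent + rope, reaches only 819.

858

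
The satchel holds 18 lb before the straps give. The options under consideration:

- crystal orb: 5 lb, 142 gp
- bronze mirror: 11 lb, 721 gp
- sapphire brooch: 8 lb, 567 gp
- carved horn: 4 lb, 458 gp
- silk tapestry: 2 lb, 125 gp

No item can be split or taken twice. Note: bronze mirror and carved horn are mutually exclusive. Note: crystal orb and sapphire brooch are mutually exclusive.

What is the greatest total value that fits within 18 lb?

1150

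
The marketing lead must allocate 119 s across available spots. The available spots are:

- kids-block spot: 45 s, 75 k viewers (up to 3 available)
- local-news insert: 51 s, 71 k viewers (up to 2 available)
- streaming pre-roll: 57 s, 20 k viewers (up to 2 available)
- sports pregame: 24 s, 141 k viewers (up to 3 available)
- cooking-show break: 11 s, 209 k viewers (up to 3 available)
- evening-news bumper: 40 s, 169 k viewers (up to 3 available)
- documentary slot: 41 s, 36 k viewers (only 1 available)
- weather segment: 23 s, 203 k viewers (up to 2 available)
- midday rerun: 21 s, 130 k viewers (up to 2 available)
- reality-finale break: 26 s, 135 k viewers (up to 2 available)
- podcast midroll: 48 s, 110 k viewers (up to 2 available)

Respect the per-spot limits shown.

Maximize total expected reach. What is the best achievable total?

1202

The ratio heuristic lands on 3×cooking-show break + 2×weather segment + midday rerun (1163) but leaves 19 s idle.
The 21 s tied up in midday rerun is better spent on evening-news bumper — total rises to 1202 (119 s).
Every other selection either busts 119 s or exceeds an availability limit or fails to beat 1202.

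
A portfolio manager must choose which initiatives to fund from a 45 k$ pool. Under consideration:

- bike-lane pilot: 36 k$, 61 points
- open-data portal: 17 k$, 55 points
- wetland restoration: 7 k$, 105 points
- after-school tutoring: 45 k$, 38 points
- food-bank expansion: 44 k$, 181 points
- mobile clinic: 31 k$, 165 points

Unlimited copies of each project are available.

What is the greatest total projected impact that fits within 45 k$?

The ratio ordering already packs tightly: 6×wetland restoration, 42 k$, 630.
That's the maximum — no swap from here does better than 630.

630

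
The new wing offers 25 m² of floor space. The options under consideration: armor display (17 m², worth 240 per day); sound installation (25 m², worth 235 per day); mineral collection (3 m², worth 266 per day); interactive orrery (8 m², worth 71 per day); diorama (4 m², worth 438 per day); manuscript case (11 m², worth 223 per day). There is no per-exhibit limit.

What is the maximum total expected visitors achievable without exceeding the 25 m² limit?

2628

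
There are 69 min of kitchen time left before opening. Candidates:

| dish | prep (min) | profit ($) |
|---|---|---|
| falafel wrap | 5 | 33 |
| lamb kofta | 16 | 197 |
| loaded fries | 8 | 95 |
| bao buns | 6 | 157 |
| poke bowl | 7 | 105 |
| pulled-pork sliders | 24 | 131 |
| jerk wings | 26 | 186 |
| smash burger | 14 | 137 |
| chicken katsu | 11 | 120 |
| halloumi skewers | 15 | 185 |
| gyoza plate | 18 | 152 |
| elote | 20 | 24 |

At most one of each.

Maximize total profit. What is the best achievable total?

Taking the top-ratio dishes first gives falafel wrap + lamb kofta + loaded fries + bao buns + poke bowl + chicken katsu + halloumi skewers for 892 (68 min).
The 13 min tied up in falafel wrap and loaded fries is better spent on smash burger — total rises to 901 (69 min).
No other feasible combination exceeds 901.

901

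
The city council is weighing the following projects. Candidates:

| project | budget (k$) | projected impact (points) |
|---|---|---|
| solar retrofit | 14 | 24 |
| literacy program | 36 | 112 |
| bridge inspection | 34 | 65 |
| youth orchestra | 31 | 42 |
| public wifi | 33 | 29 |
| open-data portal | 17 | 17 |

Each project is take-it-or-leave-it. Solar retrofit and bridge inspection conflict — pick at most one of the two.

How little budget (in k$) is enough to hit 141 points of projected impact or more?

67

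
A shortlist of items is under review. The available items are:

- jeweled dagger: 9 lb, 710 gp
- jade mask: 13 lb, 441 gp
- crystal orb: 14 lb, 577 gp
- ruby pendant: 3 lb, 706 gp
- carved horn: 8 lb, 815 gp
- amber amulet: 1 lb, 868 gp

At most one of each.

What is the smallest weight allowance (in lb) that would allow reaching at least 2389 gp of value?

12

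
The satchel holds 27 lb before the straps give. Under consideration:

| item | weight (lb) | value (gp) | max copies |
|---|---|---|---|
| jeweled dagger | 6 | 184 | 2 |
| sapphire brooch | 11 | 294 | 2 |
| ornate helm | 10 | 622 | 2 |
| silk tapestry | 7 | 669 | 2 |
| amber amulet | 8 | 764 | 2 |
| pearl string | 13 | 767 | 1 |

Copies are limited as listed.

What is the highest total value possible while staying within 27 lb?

Filling by ratio: 2×silk tapestry + amber amulet for 2102, with 5 lb left unused.
Dropping silk tapestry frees 7 lb; slotting in amber amulet (8 lb) lifts the total to 2197 at 23 lb.
Every other selection either busts 27 lb or exceeds an availability limit or fails to beat 2197.

2197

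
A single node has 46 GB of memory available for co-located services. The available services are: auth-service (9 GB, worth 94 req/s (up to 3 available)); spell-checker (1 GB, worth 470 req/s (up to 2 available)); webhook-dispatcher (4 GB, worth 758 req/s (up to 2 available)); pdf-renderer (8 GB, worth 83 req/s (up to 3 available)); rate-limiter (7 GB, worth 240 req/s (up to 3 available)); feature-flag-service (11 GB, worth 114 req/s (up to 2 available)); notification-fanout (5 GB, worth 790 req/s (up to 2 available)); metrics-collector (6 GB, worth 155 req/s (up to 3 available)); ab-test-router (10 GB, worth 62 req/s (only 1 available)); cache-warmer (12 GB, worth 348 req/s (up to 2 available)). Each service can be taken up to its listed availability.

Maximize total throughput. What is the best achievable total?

4864

Filling by ratio: 2×spell-checker + 2×webhook-dispatcher + 3×rate-limiter + 2×notification-fanout for 4756, with 5 GB left unused.
The 7 GB tied up in rate-limiter is better spent on cache-warmer — total rises to 4864 (46 GB).
No other feasible combination exceeds 4864.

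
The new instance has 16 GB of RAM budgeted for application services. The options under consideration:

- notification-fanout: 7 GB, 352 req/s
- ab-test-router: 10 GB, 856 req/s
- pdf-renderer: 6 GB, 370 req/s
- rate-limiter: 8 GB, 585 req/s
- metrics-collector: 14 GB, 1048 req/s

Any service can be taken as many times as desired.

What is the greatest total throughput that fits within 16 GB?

1226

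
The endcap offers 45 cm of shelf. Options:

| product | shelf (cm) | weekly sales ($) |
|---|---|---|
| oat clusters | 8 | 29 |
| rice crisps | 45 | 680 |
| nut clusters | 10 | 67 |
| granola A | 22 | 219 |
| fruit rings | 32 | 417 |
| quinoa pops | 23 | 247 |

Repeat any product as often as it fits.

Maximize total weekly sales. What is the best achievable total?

Density check — rice crisps 15.11, fruit rings 13.03, quinoa pops 10.74 are the best per cm.
Taking rice crisps: 45 cm used, 680 in weekly sales.

680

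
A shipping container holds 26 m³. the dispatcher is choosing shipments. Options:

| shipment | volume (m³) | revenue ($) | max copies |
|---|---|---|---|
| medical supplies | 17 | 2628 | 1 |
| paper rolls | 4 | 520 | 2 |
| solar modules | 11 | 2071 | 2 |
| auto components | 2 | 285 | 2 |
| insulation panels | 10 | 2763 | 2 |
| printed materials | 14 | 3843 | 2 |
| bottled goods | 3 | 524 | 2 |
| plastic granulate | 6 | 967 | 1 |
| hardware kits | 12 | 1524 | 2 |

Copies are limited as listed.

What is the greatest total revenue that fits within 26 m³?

6891

A density-first pass picks 2×insulation panels + 2×bottled goods — 6574 at 26 m³.
The 16 m³ tied up in insulation panels and 2×bottled goods is better spent on auto components + printed materials — total rises to 6891 (26 m³).
No other feasible combination exceeds 6891.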